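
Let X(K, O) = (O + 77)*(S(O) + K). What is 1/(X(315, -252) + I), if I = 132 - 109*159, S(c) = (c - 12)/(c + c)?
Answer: -3/217247 ≈ -1.3809e-5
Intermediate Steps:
S(c) = (-12 + c)/(2*c) (S(c) = (-12 + c)/((2*c)) = (-12 + c)*(1/(2*c)) = (-12 + c)/(2*c))
I = -17199 (I = 132 - 17331 = -17199)
X(K, O) = (77 + O)*(K + (-12 + O)/(2*O)) (X(K, O) = (O + 77)*((-12 + O)/(2*O) + K) = (77 + O)*(K + (-12 + O)/(2*O)))
1/(X(315, -252) + I) = 1/((65/2 + (1/2)*(-252) - 462/(-252) + 77*315 + 315*(-252)) - 17199) = 1/((65/2 - 126 - 462*(-1/252) + 24255 - 79380) - 17199) = 1/((65/2 - 126 + 11/6 + 24255 - 79380) - 17199) = 1/(-165650/3 - 17199) = 1/(-217247/3) = -3/217247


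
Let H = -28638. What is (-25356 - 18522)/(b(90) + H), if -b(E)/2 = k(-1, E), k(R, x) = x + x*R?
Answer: 7313/4773 ≈ 1.5322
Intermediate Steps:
k(R, x) = x + R*x
b(E) = 0 (b(E) = -2*E*(1 - 1) = -2*E*0 = -2*0 = 0)
(-25356 - 18522)/(b(90) + H) = (-25356 - 18522)/(0 - 28638) = -43878/(-28638) = -43878*(-1/28638) = 7313/4773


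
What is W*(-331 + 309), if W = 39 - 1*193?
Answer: 3388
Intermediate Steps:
W = -154 (W = 39 - 193 = -154)
W*(-331 + 309) = -154*(-331 + 309) = -154*(-22) = 3388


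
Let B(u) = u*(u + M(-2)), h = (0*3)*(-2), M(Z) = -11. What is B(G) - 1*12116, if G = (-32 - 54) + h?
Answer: -3774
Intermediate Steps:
h = 0 (h = 0*(-2) = 0)
G = -86 (G = (-32 - 54) + 0 = -86 + 0 = -86)
B(u) = u*(-11 + u) (B(u) = u*(u - 11) = u*(-11 + u))
B(G) - 1*12116 = -86*(-11 - 86) - 1*12116 = -86*(-97) - 12116 = 8342 - 12116 = -3774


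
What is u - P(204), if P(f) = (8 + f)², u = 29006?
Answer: -15938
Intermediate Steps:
u - P(204) = 29006 - (8 + 204)² = 29006 - 1*212² = 29006 - 1*44944 = 29006 - 44944 = -15938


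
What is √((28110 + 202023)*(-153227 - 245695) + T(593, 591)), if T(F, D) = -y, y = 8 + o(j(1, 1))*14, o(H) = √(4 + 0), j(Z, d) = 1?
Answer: 9*I*√1133396502 ≈ 3.0299e+5*I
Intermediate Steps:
o(H) = 2 (o(H) = √4 = 2)
y = 36 (y = 8 + 2*14 = 8 + 28 = 36)
T(F, D) = -36 (T(F, D) = -1*36 = -36)
√((28110 + 202023)*(-153227 - 245695) + T(593, 591)) = √((28110 + 202023)*(-153227 - 245695) - 36) = √(230133*(-398922) - 36) = √(-91805116626 - 36) = √(-91805116662) = 9*I*√1133396502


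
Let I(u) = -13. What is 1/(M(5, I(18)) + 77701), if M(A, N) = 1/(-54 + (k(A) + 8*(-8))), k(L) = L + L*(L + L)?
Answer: 63/4895162 ≈ 1.2870e-5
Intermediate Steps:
k(L) = L + 2*L**2 (k(L) = L + L*(2*L) = L + 2*L**2)
M(A, N) = 1/(-118 + A*(1 + 2*A)) (M(A, N) = 1/(-54 + (A*(1 + 2*A) + 8*(-8))) = 1/(-54 + (A*(1 + 2*A) - 64)) = 1/(-54 + (-64 + A*(1 + 2*A))) = 1/(-118 + A*(1 + 2*A)))
1/(M(5, I(18)) + 77701) = 1/(1/(-118 + 5*(1 + 2*5)) + 77701) = 1/(1/(-118 + 5*(1 + 10)) + 77701) = 1/(1/(-118 + 5*11) + 77701) = 1/(1/(-118 + 55) + 77701) = 1/(1/(-63) + 77701) = 1/(-1/63 + 77701) = 1/(4895162/63) = 63/4895162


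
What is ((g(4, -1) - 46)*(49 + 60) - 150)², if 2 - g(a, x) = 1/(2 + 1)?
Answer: 223412809/9 ≈ 2.4824e+7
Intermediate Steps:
g(a, x) = 5/3 (g(a, x) = 2 - 1/(2 + 1) = 2 - 1/3 = 2 - 1*⅓ = 2 - ⅓ = 5/3)
((g(4, -1) - 46)*(49 + 60) - 150)² = ((5/3 - 46)*(49 + 60) - 150)² = (-133/3*109 - 150)² = (-14497/3 - 150)² = (-14947/3)² = 223412809/9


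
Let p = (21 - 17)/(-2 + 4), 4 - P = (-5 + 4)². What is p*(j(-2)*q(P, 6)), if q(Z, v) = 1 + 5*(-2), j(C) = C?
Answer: 36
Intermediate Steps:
P = 3 (P = 4 - (-5 + 4)² = 4 - 1*(-1)² = 4 - 1*1 = 4 - 1 = 3)
p = 2 (p = 4/2 = 4*(½) = 2)
q(Z, v) = -9 (q(Z, v) = 1 - 10 = -9)
p*(j(-2)*q(P, 6)) = 2*(-2*(-9)) = 2*18 = 36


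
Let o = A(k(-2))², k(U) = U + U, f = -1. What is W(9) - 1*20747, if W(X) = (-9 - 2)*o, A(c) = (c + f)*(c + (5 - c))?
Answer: -27622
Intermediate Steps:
k(U) = 2*U
A(c) = -5 + 5*c (A(c) = (c - 1)*(c + (5 - c)) = (-1 + c)*5 = -5 + 5*c)
o = 625 (o = (-5 + 5*(2*(-2)))² = (-5 + 5*(-4))² = (-5 - 20)² = (-25)² = 625)
W(X) = -6875 (W(X) = (-9 - 2)*625 = -11*625 = -6875)
W(9) - 1*20747 = -6875 - 1*20747 = -6875 - 20747 = -27622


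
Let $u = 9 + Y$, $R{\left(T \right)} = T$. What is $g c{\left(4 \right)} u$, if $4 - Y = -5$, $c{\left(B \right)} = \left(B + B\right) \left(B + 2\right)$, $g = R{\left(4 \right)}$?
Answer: $3456$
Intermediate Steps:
$g = 4$
$c{\left(B \right)} = 2 B \left(2 + B\right)$
$Y = 9$ ($Y = 4 - -5 = 4 + 5 = 9$)
$u = 18$ ($u = 9 + 9 = 18$)
$g c{\left(4 \right)} u = 4 \cdot 2 \cdot 4 \left(2 + 4\right) 18 = 4 \cdot 2 \cdot 4 \cdot 6 \cdot 18 = 4 \cdot 48 \cdot 18 = 192 \cdot 18 = 3456$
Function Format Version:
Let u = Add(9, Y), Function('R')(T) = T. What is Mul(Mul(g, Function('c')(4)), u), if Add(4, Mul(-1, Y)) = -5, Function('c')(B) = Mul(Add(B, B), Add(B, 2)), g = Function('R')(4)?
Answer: 3456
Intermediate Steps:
g = 4
Function('c')(B) = Mul(2, B, Add(2, B)) (Function('c')(B) = Mul(Mul(2, B), Add(2, B)) = Mul(2, B, Add(2, B)))
Y = 9 (Y = Add(4, Mul(-1, -5)) = Add(4, 5) = 9)
u = 18 (u = Add(9, 9) = 18)
Mul(Mul(g, Function('c')(4)), u) = Mul(Mul(4, Mul(2, 4, Add(2, 4))), 18) = Mul(Mul(4, Mul(2, 4, 6)), 18) = Mul(Mul(4, 48), 18) = Mul(192, 18) = 3456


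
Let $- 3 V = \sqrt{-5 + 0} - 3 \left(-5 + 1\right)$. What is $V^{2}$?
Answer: $\frac{\left(12 + i \sqrt{5}\right)^{2}}{9} \approx 15.444 + 5.9628 i$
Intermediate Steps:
$V = -4 - \frac{i \sqrt{5}}{3}$ ($V = - \frac{\sqrt{-5 + 0} - 3 \left(-5 + 1\right)}{3} = - \frac{\sqrt{-5} - -12}{3} = - \frac{i \sqrt{5} + 12}{3} = - \frac{12 + i \sqrt{5}}{3} = -4 - \frac{i \sqrt{5}}{3} \approx -4.0 - 0.74536 i$)
$V^{2} = \left(-4 - \frac{i \sqrt{5}}{3}\right)^{2}$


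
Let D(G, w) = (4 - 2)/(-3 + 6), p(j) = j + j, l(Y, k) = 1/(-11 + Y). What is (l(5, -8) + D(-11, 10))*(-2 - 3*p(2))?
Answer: -7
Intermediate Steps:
p(j) = 2*j
D(G, w) = ⅔ (D(G, w) = 2/3 = 2*(⅓) = ⅔)
(l(5, -8) + D(-11, 10))*(-2 - 3*p(2)) = (1/(-11 + 5) + ⅔)*(-2 - 6*2) = (1/(-6) + ⅔)*(-2 - 3*4) = (-⅙ + ⅔)*(-2 - 12) = (½)*(-14) = -7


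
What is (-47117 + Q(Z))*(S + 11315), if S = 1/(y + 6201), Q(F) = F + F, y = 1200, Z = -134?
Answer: -1322709881220/2467 ≈ -5.3616e+8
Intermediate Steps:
Q(F) = 2*F
S = 1/7401 (S = 1/(1200 + 6201) = 1/7401 ≈ 0.00013512)
(-47117 + Q(Z))*(S + 11315) = (-47117 + 2*(-134))*(1/7401 + 11315) = (-47117 - 268)*(83742316/7401) = -47385*83742316/7401 = -1322709881220/2467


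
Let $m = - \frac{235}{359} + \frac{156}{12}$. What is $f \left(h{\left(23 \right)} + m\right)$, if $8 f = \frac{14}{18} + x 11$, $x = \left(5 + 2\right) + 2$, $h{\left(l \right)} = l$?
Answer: $\frac{5697361}{12924} \approx 440.84$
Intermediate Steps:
$x = 9$ ($x = 7 + 2 = 9$)
$f = \frac{449}{36}$ ($f = \frac{\frac{14}{18} + 9 \cdot 11}{8} = \frac{14 \cdot \frac{1}{18} + 99}{8} = \frac{\frac{7}{9} + 99}{8} = \frac{1}{8} \cdot \frac{898}{9} = \frac{449}{36} \approx 12.472$)
$m = \frac{4432}{359}$ ($m = \left(-235\right) \frac{1}{359} + 156 \cdot \frac{1}{12} = - \frac{235}{359} + 13 = \frac{4432}{359} \approx 12.345$)
$f \left(h{\left(23 \right)} + m\right) = \frac{449 \left(23 + \frac{4432}{359}\right)}{36} = \frac{449}{36} \cdot \frac{12689}{359} = \frac{5697361}{12924}$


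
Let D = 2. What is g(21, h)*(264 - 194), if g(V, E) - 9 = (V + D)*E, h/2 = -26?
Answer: -83090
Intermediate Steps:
h = -52 (h = 2*(-26) = -52)
g(V, E) = 9 + E*(2 + V) (g(V, E) = 9 + (V + 2)*E = 9 + (2 + V)*E = 9 + E*(2 + V))
g(21, h)*(264 - 194) = (9 + 2*(-52) - 52*21)*(264 - 194) = (9 - 104 - 1092)*70 = -1187*70 = -83090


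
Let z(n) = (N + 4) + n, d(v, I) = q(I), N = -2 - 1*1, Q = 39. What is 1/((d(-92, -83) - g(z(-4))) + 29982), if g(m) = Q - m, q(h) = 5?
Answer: 1/29945 ≈ 3.3395e-5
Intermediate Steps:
N = -3 (N = -2 - 1 = -3)
d(v, I) = 5
z(n) = 1 + n (z(n) = (-3 + 4) + n = 1 + n)
g(m) = 39 - m
1/((d(-92, -83) - g(z(-4))) + 29982) = 1/((5 - (39 - (1 - 4))) + 29982) = 1/((5 - (39 - 1*(-3))) + 29982) = 1/((5 - (39 + 3)) + 29982) = 1/((5 - 1*42) + 29982) = 1/((5 - 42) + 29982) = 1/(-37 + 29982) = 1/29945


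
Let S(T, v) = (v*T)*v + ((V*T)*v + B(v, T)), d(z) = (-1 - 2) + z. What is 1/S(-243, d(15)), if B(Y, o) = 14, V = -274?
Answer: 1/764006 ≈ 1.3089e-6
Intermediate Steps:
d(z) = -3 + z
S(T, v) = 14 + T*v**2 - 274*T*v (S(T, v) = (v*T)*v + ((-274*T)*v + 14) = (T*v)*v + (-274*T*v + 14) = T*v**2 + (14 - 274*T*v) = 14 + T*v**2 - 274*T*v)
1/S(-243, d(15)) = 1/(14 - 243*(-3 + 15)**2 - 274*(-243)*(-3 + 15)) = 1/(14 - 243*12**2 - 274*(-243)*12) = 1/(14 - 243*144 + 798984) = 1/(14 - 34992 + 798984) = 1/764006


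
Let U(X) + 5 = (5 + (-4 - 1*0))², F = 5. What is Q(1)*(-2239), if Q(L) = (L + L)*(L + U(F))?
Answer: 13434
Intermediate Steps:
U(X) = -4 (U(X) = -5 + (5 + (-4 - 1*0))² = -5 + (5 + (-4 + 0))² = -5 + (5 - 4)² = -5 + 1² = -5 + 1 = -4)
Q(L) = 2*L*(-4 + L) (Q(L) = (L + L)*(L - 4) = (2*L)*(-4 + L) = 2*L*(-4 + L))
Q(1)*(-2239) = (2*1*(-4 + 1))*(-2239) = (2*1*(-3))*(-2239) = -6*(-2239) = 13434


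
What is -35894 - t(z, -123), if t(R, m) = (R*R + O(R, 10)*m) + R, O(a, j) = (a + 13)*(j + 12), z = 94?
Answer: 244718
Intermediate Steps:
O(a, j) = (12 + j)*(13 + a) (O(a, j) = (13 + a)*(12 + j) = (12 + j)*(13 + a))
t(R, m) = R + R**2 + m*(286 + 22*R) (t(R, m) = (R*R + (156 + 12*R + 13*10 + R*10)*m) + R = (R**2 + (156 + 12*R + 130 + 10*R)*m) + R = (R**2 + (286 + 22*R)*m) + R = (R**2 + m*(286 + 22*R)) + R = R + R**2 + m*(286 + 22*R))
-35894 - t(z, -123) = -35894 - (94 + 94**2 + 22*(-123)*(13 + 94)) = -35894 - (94 + 8836 + 22*(-123)*107) = -35894 - (94 + 8836 - 289542) = -35894 - 1*(-280612) = -35894 + 280612 = 244718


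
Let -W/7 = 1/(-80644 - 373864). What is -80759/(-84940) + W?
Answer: 4588275769/4825738690 ≈ 0.95079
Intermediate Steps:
W = 7/454508 (W = -7/(-80644 - 373864) = -7/(-454508) = -7*(-1/454508) = 7/454508 ≈ 1.5401e-5)
-80759/(-84940) + W = -80759/(-84940) + 7/454508 = -80759*(-1/84940) + 7/454508 = 80759/84940 + 7/454508 = 4588275769/4825738690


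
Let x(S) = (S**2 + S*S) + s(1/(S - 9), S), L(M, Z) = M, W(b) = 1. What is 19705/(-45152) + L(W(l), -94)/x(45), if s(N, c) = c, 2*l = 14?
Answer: -80646823/184897440 ≈ -0.43617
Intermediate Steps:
l = 7 (l = (1/2)*14 = 7)
x(S) = S + 2*S**2 (x(S) = (S**2 + S*S) + S = (S**2 + S**2) + S = 2*S**2 + S = S + 2*S**2)
19705/(-45152) + L(W(l), -94)/x(45) = 19705/(-45152) + 1/(45*(1 + 2*45)) = 19705*(-1/45152) + 1/(45*(1 + 90)) = -19705/45152 + 1/(45*91) = -19705/45152 + 1/4095 = -80646823/184897440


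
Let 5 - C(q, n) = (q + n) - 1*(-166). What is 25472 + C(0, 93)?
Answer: 25218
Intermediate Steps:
C(q, n) = -161 - n - q (C(q, n) = 5 - ((q + n) - 1*(-166)) = 5 - ((n + q) + 166) = 5 - (166 + n + q) = 5 + (-166 - n - q) = -161 - n - q)
25472 + C(0, 93) = 25472 + (-161 - 1*93 - 1*0) = 25472 + (-161 - 93 + 0) = 25472 - 254 = 25218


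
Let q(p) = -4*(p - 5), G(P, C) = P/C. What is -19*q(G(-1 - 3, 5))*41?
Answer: -90364/5 ≈ -18073.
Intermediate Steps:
q(p) = 20 - 4*p (q(p) = -4*(-5 + p) = 20 - 4*p)
-19*q(G(-1 - 3, 5))*41 = -19*(20 - 4*(-1 - 3)/5)*41 = -19*(20 - (-16)/5)*41 = -19*(20 - 4*(-4/5))*41 = -19*(20 + 16/5)*41 = -19*116/5*41 = -2204/5*41 = -90364/5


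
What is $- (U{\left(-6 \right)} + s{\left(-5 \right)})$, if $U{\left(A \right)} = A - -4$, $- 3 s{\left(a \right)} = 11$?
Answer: $\frac{17}{3} \approx 5.6667$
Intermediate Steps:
$s{\left(a \right)} = - \frac{11}{3}$ ($s{\left(a \right)} = \left(- \frac{1}{3}\right) 11 = - \frac{11}{3}$)
$U{\left(A \right)} = 4 + A$ ($U{\left(A \right)} = A + 4 = 4 + A$)
$- (U{\left(-6 \right)} + s{\left(-5 \right)}) = - (\left(4 - 6\right) - \frac{11}{3}) = - (-2 - \frac{11}{3}) = \left(-1\right) \left(- \frac{17}{3}\right) = \frac{17}{3}$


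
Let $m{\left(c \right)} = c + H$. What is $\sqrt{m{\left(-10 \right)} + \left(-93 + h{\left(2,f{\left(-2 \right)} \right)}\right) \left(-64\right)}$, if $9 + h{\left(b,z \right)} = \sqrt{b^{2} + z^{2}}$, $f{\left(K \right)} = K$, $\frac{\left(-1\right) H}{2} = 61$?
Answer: $2 \sqrt{1599 - 32 \sqrt{2}} \approx 78.835$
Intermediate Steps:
$H = -122$ ($H = \left(-2\right) 61 = -122$)
$m{\left(c \right)} = -122 + c$ ($m{\left(c \right)} = c - 122 = -122 + c$)
$h{\left(b,z \right)} = -9 + \sqrt{b^{2} + z^{2}}$
$\sqrt{m{\left(-10 \right)} + \left(-93 + h{\left(2,f{\left(-2 \right)} \right)}\right) \left(-64\right)} = \sqrt{\left(-122 - 10\right) + \left(-93 - \left(9 - \sqrt{2^{2} + \left(-2\right)^{2}}\right)\right) \left(-64\right)} = \sqrt{-132 + \left(-93 - \left(9 - \sqrt{4 + 4}\right)\right) \left(-64\right)} = \sqrt{-132 + \left(-93 - \left(9 - \sqrt{8}\right)\right) \left(-64\right)} = \sqrt{-132 + \left(-93 - \left(9 - 2 \sqrt{2}\right)\right) \left(-64\right)} = \sqrt{-132 + \left(-102 + 2 \sqrt{2}\right) \left(-64\right)} = \sqrt{-132 + \left(6528 - 128 \sqrt{2}\right)} = \sqrt{6396 - 128 \sqrt{2}}$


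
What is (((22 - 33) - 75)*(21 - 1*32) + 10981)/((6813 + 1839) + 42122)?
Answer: 11927/50774 ≈ 0.23490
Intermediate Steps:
(((22 - 33) - 75)*(21 - 1*32) + 10981)/((6813 + 1839) + 42122) = ((-11 - 75)*(21 - 32) + 10981)/(8652 + 42122) = (-86*(-11) + 10981)/50774 = (946 + 10981)*(1/50774) = 11927*(1/50774) = 11927/50774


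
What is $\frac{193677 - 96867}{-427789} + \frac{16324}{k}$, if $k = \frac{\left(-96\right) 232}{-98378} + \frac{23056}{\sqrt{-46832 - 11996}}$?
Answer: $\frac{5099029746175613766}{27912921871214747993} + \frac{184788881825933 i \sqrt{14707}}{130498548916474} \approx 0.18268 + 171.72 i$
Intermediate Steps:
$k = \frac{11136}{49189} - \frac{1048 i \sqrt{14707}}{1337}$ ($k = \left(-22272\right) \left(- \frac{1}{98378}\right) + \frac{23056}{\sqrt{-58828}} = \frac{11136}{49189} + \frac{23056}{2 i \sqrt{14707}} = \frac{11136}{49189} + 23056 \left(- \frac{i \sqrt{14707}}{29414}\right) = \frac{11136}{49189} - \frac{1048 i \sqrt{14707}}{1337} \approx 0.22639 - 95.059 i$)
$\frac{193677 - 96867}{-427789} + \frac{16324}{k} = \frac{193677 - 96867}{-427789} + \frac{16324}{\frac{11136}{49189} - \frac{1048 i \sqrt{14707}}{1337}} = \left(193677 - 96867\right) \left(- \frac{1}{427789}\right) + \frac{16324}{\frac{11136}{49189} - \frac{1048 i \sqrt{14707}}{1337}} = 96810 \left(- \frac{1}{427789}\right) + \frac{16324}{\frac{11136}{49189} - \frac{1048 i \sqrt{14707}}{1337}} = - \frac{96810}{427789} + \frac{16324}{\frac{11136}{49189} - \frac{1048 i \sqrt{14707}}{1337}}$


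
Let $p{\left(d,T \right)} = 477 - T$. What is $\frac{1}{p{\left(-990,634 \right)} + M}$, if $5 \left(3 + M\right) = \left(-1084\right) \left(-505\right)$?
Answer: $\frac{1}{109324} \approx 9.1471 \cdot 10^{-6}$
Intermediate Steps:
$M = 109481$ ($M = -3 + \frac{\left(-1084\right) \left(-505\right)}{5} = -3 + \frac{1}{5} \cdot 547420 = -3 + 109484 = 109481$)
$\frac{1}{p{\left(-990,634 \right)} + M} = \frac{1}{\left(477 - 634\right) + 109481} = \frac{1}{-157 + 109481} = \frac{1}{109324}$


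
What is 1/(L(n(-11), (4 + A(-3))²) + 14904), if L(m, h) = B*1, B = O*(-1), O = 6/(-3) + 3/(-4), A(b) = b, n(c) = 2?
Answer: 4/59627 ≈ 6.7084e-5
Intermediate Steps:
O = -11/4 (O = 6*(-⅓) + 3*(-¼) = -2 - ¾ = -11/4 ≈ -2.7500)
B = 11/4 (B = -11/4*(-1) = 11/4 ≈ 2.7500)
L(m, h) = 11/4 (L(m, h) = (11/4)*1 = 11/4)
1/(L(n(-11), (4 + A(-3))²) + 14904) = 1/(11/4 + 14904) = 1/(59627/4) = 4/59627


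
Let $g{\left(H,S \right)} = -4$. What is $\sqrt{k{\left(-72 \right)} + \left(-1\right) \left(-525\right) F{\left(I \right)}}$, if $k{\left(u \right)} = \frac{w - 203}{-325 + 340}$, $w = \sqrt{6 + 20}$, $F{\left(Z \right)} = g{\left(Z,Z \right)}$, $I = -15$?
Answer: $\frac{\sqrt{-475545 + 15 \sqrt{26}}}{15} \approx 45.969 i$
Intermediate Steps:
$F{\left(Z \right)} = -4$
$w = \sqrt{26} \approx 5.099$
$k{\left(u \right)} = - \frac{203}{15} + \frac{\sqrt{26}}{15}$ ($k{\left(u \right)} = \frac{\sqrt{26} - 203}{-325 + 340} = \frac{-203 + \sqrt{26}}{15} = \left(-203 + \sqrt{26}\right) \frac{1}{15} = - \frac{203}{15} + \frac{\sqrt{26}}{15}$)
$\sqrt{k{\left(-72 \right)} + \left(-1\right) \left(-525\right) F{\left(I \right)}} = \sqrt{\left(- \frac{203}{15} + \frac{\sqrt{26}}{15}\right) + \left(-1\right) \left(-525\right) \left(-4\right)} = \sqrt{\left(- \frac{203}{15} + \frac{\sqrt{26}}{15}\right) + 525 \left(-4\right)} = \sqrt{\left(- \frac{203}{15} + \frac{\sqrt{26}}{15}\right) - 2100} = \sqrt{- \frac{31703}{15} + \frac{\sqrt{26}}{15}}$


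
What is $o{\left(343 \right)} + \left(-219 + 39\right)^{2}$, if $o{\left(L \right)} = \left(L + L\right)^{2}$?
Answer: $502996$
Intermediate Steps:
$o{\left(L \right)} = 4 L^{2}$ ($o{\left(L \right)} = \left(2 L\right)^{2} = 4 L^{2}$)
$o{\left(343 \right)} + \left(-219 + 39\right)^{2} = 4 \cdot 343^{2} + \left(-219 + 39\right)^{2} = 4 \cdot 117649 + \left(-180\right)^{2} = 470596 + 32400 = 502996$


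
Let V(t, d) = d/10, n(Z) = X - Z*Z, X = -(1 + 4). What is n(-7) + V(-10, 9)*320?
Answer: 234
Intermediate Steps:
X = -5 (X = -1*5 = -5)
n(Z) = -5 - Z² (n(Z) = -5 - Z*Z = -5 - Z²)
V(t, d) = d/10 (V(t, d) = d*(⅒) = d/10)
n(-7) + V(-10, 9)*320 = (-5 - 1*(-7)²) + ((⅒)*9)*320 = (-5 - 1*49) + (9/10)*320 = (-5 - 49) + 288 = -54 + 288 = 234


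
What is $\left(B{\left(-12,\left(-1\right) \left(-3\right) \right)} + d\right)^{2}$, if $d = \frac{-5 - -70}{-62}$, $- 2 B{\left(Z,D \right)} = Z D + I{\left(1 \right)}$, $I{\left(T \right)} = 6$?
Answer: $\frac{748225}{3844} \approx 194.65$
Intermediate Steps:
$B{\left(Z,D \right)} = -3 - \frac{D Z}{2}$ ($B{\left(Z,D \right)} = - \frac{Z D + 6}{2} = - \frac{D Z + 6}{2} = - \frac{6 + D Z}{2} = -3 - \frac{D Z}{2}$)
$d = - \frac{65}{62}$ ($d = \left(-5 + 70\right) \left(- \frac{1}{62}\right) = 65 \left(- \frac{1}{62}\right) = - \frac{65}{62} \approx -1.0484$)
$\left(B{\left(-12,\left(-1\right) \left(-3\right) \right)} + d\right)^{2} = \left(\left(-3 - \frac{1}{2} \left(\left(-1\right) \left(-3\right)\right) \left(-12\right)\right) - \frac{65}{62}\right)^{2} = \left(\left(-3 - \frac{3}{2} \left(-12\right)\right) - \frac{65}{62}\right)^{2} = \left(\left(-3 + 18\right) - \frac{65}{62}\right)^{2} = \left(15 - \frac{65}{62}\right)^{2} = \left(\frac{865}{62}\right)^{2} = \frac{748225}{3844}$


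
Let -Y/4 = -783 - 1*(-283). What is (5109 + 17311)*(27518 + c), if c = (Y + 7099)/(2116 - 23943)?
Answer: 13466041354540/21827 ≈ 6.1694e+8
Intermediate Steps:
Y = 2000 (Y = -4*(-783 - 1*(-283)) = -4*(-783 + 283) = -4*(-500) = 2000)
c = -9099/21827 (c = (2000 + 7099)/(2116 - 23943) = 9099/(-21827) = 9099*(-1/21827) = -9099/21827 ≈ -0.41687)
(5109 + 17311)*(27518 + c) = (5109 + 17311)*(27518 - 9099/21827) = 22420*(600626287/21827) = 13466041354540/21827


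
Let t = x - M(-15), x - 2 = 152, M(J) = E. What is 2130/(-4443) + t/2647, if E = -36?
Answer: -1597980/3920207 ≈ -0.40763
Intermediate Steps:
M(J) = -36
x = 154 (x = 2 + 152 = 154)
t = 190 (t = 154 - 1*(-36) = 154 + 36 = 190)
2130/(-4443) + t/2647 = 2130/(-4443) + 190/2647 = 2130*(-1/4443) + 190*(1/2647) = -710/1481 + 190/2647 = -1597980/3920207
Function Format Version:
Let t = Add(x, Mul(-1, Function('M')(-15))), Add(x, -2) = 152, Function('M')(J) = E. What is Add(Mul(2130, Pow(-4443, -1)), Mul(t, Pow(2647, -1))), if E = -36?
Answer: Rational(-1597980, 3920207) ≈ -0.40763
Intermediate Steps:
Function('M')(J) = -36
x = 154 (x = Add(2, 152) = 154)
t = 190 (t = Add(154, Mul(-1, -36)) = Add(154, 36) = 190)
Add(Mul(2130, Pow(-4443, -1)), Mul(t, Pow(2647, -1))) = Add(Mul(2130, Pow(-4443, -1)), Mul(190, Pow(2647, -1))) = Add(Mul(2130, Rational(-1, 4443)), Mul(190, Rational(1, 2647))) = Add(Rational(-710, 1481), Rational(190, 2647)) = Rational(-1597980, 3920207)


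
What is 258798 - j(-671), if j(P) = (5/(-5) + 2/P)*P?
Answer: 258125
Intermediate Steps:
j(P) = P*(-1 + 2/P) (j(P) = (5*(-⅕) + 2/P)*P = (-1 + 2/P)*P = P*(-1 + 2/P))
258798 - j(-671) = 258798 - (2 - 1*(-671)) = 258798 - (2 + 671) = 258798 - 1*673 = 258798 - 673 = 258125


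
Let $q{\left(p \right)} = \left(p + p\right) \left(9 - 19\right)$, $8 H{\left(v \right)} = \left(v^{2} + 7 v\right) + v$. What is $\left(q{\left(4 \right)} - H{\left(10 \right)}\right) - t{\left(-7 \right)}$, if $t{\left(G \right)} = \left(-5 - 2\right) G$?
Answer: $- \frac{303}{2} \approx -151.5$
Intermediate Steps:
$H{\left(v \right)} = v + \frac{v^{2}}{8}$ ($H{\left(v \right)} = \frac{\left(v^{2} + 7 v\right) + v}{8} = \frac{v^{2} + 8 v}{8} = v + \frac{v^{2}}{8}$)
$t{\left(G \right)} = - 7 G$
$q{\left(p \right)} = - 20 p$ ($q{\left(p \right)} = 2 p \left(-10\right) = - 20 p$)
$\left(q{\left(4 \right)} - H{\left(10 \right)}\right) - t{\left(-7 \right)} = \left(\left(-20\right) 4 - \frac{1}{8} \cdot 10 \left(8 + 10\right)\right) - \left(-7\right) \left(-7\right) = \left(-80 - \frac{1}{8} \cdot 10 \cdot 18\right) - 49 = \left(-80 - \frac{45}{2}\right) - 49 = - \frac{205}{2} - 49 = - \frac{303}{2}$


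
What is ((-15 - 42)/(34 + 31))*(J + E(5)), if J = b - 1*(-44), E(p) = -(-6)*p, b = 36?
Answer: -1254/13 ≈ -96.462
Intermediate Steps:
E(p) = 6*p
J = 80 (J = 36 - 1*(-44) = 36 + 44 = 80)
((-15 - 42)/(34 + 31))*(J + E(5)) = ((-15 - 42)/(34 + 31))*(80 + 6*5) = (-57/65)*(80 + 30) = -57*1/65*110 = -57/65*110 = -1254/13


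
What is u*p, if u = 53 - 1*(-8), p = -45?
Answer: -2745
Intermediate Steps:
u = 61 (u = 53 + 8 = 61)
u*p = 61*(-45) = -2745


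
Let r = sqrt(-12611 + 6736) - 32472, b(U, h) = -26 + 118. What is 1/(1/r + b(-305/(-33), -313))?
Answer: 97008140156/8924745906929 + 5*I*sqrt(235)/8924745906929 ≈ 0.01087 + 8.5883e-12*I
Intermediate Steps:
b(U, h) = 92
r = -32472 + 5*I*sqrt(235) (r = sqrt(-5875) - 32472 = 5*I*sqrt(235) - 32472 = -32472 + 5*I*sqrt(235) ≈ -32472.0 + 76.649*I)
1/(1/r + b(-305/(-33), -313)) = 1/(1/(-32472 + 5*I*sqrt(235)) + 92) = 1/(92 + 1/(-32472 + 5*I*sqrt(235)))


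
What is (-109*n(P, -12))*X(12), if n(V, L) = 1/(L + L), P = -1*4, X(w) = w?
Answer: 109/2 ≈ 54.500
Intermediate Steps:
P = -4
n(V, L) = 1/(2*L)
(-109*n(P, -12))*X(12) = -109/(2*(-12))*12 = -109*(-1)/(2*12)*12 = -109*(-1/24)*12 = (109/24)*12 = 109/2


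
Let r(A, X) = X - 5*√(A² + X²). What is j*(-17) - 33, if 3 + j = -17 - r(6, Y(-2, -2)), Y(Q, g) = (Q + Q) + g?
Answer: 205 - 510*√2 ≈ -516.25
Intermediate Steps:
Y(Q, g) = g + 2*Q (Y(Q, g) = 2*Q + g = g + 2*Q)
j = -14 + 30*√2 (j = -3 + (-17 - ((-2 + 2*(-2)) - 5*√(6² + (-2 + 2*(-2))²))) = -3 + (-17 - ((-2 - 4) - 5*√(36 + (-2 - 4)²))) = -3 + (-17 - (-6 - 5*√(36 + (-6)²))) = -3 + (-17 - (-6 - 5*√(36 + 36))) = -3 + (-17 - (-6 - 30*√2)) = -3 + (-17 + (6 + 30*√2)) = -3 + (-11 + 30*√2) = -14 + 30*√2 ≈ 28.426)
j*(-17) - 33 = (-14 + 30*√2)*(-17) - 33 = (238 - 510*√2) - 33 = 205 - 510*√2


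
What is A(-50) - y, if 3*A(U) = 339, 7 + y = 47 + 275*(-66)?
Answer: 18223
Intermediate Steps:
y = -18110 (y = -7 + (47 + 275*(-66)) = -7 + (47 - 18150) = -7 - 18103 = -18110)
A(U) = 113 (A(U) = (⅓)*339 = 113)
A(-50) - y = 113 - 1*(-18110) = 113 + 18110 = 18223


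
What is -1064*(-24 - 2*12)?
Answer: 51072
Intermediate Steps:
-1064*(-24 - 2*12) = -1064*(-24 - 1*24) = -1064*(-24 - 24) = -1064*(-48) = 51072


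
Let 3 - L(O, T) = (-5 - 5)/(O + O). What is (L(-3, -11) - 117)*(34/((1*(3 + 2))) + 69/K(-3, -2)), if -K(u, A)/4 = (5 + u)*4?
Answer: -257821/480 ≈ -537.13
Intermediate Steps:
K(u, A) = -80 - 16*u (K(u, A) = -4*(5 + u)*4 = -4*(20 + 4*u) = -80 - 16*u)
L(O, T) = 3 + 5/O (L(O, T) = 3 - (-5 - 5)/(O + O) = 3 - (-10)/(2*O) = 3 - (-10)*1/(2*O) = 3 - (-5)/O = 3 + 5/O)
(L(-3, -11) - 117)*(34/((1*(3 + 2))) + 69/K(-3, -2)) = ((3 + 5/(-3)) - 117)*(34/((1*(3 + 2))) + 69/(-80 - 16*(-3))) = ((3 + 5*(-⅓)) - 117)*(34/((1*5)) + 69/(-80 + 48)) = ((3 - 5/3) - 117)*(34/5 + 69/(-32)) = (4/3 - 117)*(34*(⅕) + 69*(-1/32)) = -347*(34/5 - 69/32)/3 = -347/3*743/160 = -257821/480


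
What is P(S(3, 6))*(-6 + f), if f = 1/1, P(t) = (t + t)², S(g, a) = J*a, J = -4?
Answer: -11520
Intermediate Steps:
S(g, a) = -4*a
P(t) = 4*t² (P(t) = (2*t)² = 4*t²)
f = 1
P(S(3, 6))*(-6 + f) = (4*(-4*6)²)*(-6 + 1) = (4*(-24)²)*(-5) = (4*576)*(-5) = 2304*(-5) = -11520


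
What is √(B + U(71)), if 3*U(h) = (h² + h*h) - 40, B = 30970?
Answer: 2*√77214/3 ≈ 185.25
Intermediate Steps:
U(h) = -40/3 + 2*h²/3 (U(h) = ((h² + h*h) - 40)/3 = ((h² + h²) - 40)/3 = (2*h² - 40)/3 = (-40 + 2*h²)/3 = -40/3 + 2*h²/3)
√(B + U(71)) = √(30970 + (-40/3 + (⅔)*71²)) = √(30970 + (-40/3 + (⅔)*5041)) = √(30970 + (-40/3 + 10082/3)) = √(30970 + 10042/3) = √(102952/3) = 2*√77214/3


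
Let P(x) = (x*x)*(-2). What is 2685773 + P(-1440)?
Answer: -1461427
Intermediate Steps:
P(x) = -2*x² (P(x) = x²*(-2) = -2*x²)
2685773 + P(-1440) = 2685773 - 2*(-1440)² = 2685773 - 2*2073600 = 2685773 - 4147200 = -1461427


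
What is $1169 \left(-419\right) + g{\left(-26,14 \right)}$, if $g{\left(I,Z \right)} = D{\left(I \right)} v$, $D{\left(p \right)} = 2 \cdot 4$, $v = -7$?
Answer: $-489867$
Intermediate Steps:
$D{\left(p \right)} = 8$
$g{\left(I,Z \right)} = -56$ ($g{\left(I,Z \right)} = 8 \left(-7\right) = -56$)
$1169 \left(-419\right) + g{\left(-26,14 \right)} = 1169 \left(-419\right) - 56 = -489811 - 56 = -489867$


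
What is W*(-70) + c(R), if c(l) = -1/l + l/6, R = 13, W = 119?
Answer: -649577/78 ≈ -8327.9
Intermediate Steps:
c(l) = -1/l + l/6 (c(l) = -1/l + l*(⅙) = -1/l + l/6)
W*(-70) + c(R) = 119*(-70) + (-1/13 + (⅙)*13) = -8330 + (-1*1/13 + 13/6) = -8330 + (-1/13 + 13/6) = -8330 + 163/78 = -649577/78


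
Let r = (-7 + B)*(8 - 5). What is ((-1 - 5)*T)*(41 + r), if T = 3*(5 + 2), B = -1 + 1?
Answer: -2520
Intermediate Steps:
B = 0
r = -21 (r = (-7 + 0)*(8 - 5) = -7*3 = -21)
T = 21 (T = 3*7 = 21)
((-1 - 5)*T)*(41 + r) = ((-1 - 5)*21)*(41 - 21) = -6*21*20 = -126*20 = -2520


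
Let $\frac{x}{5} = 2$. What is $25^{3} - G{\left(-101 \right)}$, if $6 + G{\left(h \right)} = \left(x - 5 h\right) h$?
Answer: $67646$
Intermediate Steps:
$x = 10$ ($x = 5 \cdot 2 = 10$)
$G{\left(h \right)} = -6 + h \left(10 - 5 h\right)$ ($G{\left(h \right)} = -6 + \left(10 - 5 h\right) h = -6 + h \left(10 - 5 h\right)$)
$25^{3} - G{\left(-101 \right)} = 25^{3} - \left(-6 - 5 \left(-101\right)^{2} + 10 \left(-101\right)\right) = 15625 - \left(-6 - 51005 - 1010\right) = 15625 - -52021 = 15625 + 52021 = 67646$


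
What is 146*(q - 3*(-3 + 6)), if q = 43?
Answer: 4964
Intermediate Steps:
146*(q - 3*(-3 + 6)) = 146*(43 - 3*(-3 + 6)) = 146*(43 - 3*3) = 146*(43 - 9) = 146*34 = 4964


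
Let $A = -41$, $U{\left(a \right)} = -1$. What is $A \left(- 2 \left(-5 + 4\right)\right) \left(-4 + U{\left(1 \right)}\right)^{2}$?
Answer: $-2050$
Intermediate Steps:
$A \left(- 2 \left(-5 + 4\right)\right) \left(-4 + U{\left(1 \right)}\right)^{2} = - 41 \left(- 2 \left(-5 + 4\right)\right) \left(-4 - 1\right)^{2} = - 41 \left(\left(-2\right) \left(-1\right)\right) \left(-5\right)^{2} = \left(-41\right) 2 \cdot 25 = \left(-82\right) 25 = -2050$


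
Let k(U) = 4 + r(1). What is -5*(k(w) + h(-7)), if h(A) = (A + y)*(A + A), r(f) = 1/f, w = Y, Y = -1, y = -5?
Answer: -865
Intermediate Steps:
w = -1
k(U) = 5 (k(U) = 4 + 1/1 = 4 + 1 = 5)
h(A) = 2*A*(-5 + A) (h(A) = (A - 5)*(A + A) = (-5 + A)*(2*A) = 2*A*(-5 + A))
-5*(k(w) + h(-7)) = -5*(5 + 2*(-7)*(-5 - 7)) = -5*(5 + 2*(-7)*(-12)) = -5*(5 + 168) = -5*173 = -865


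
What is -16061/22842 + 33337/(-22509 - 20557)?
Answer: -363291695/245928393 ≈ -1.4772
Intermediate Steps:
-16061/22842 + 33337/(-22509 - 20557) = -16061*1/22842 + 33337/(-43066) = -16061/22842 + 33337*(-1/43066) = -16061/22842 - 33337/43066 = -363291695/245928393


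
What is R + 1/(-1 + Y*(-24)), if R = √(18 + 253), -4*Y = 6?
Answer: 1/35 + √271 ≈ 16.491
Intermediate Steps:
Y = -3/2 (Y = -¼*6 = -3/2 ≈ -1.5000)
R = √271 ≈ 16.462
R + 1/(-1 + Y*(-24)) = √271 + 1/(-1 - 3/2*(-24)) = √271 + 1/(-1 + 36) = √271 + 1/35 = 1/35 + √271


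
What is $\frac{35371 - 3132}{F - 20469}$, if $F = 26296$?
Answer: $\frac{32239}{5827} \approx 5.5327$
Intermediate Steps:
$\frac{35371 - 3132}{F - 20469} = \frac{35371 - 3132}{26296 - 20469} = \frac{32239}{5827}$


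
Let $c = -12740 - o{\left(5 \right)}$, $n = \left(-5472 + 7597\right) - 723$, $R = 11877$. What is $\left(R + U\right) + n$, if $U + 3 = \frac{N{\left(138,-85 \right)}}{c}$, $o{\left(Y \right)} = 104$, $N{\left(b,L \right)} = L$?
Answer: $\frac{170517029}{12844} \approx 13276.0$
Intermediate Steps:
$n = 1402$ ($n = 2125 - 723 = 1402$)
$c = -12844$ ($c = -12740 - 104 = -12844$)
$U = - \frac{38447}{12844}$ ($U = -3 - \frac{85}{-12844} = -3 - - \frac{85}{12844} = -3 + \frac{85}{12844} = - \frac{38447}{12844} \approx -2.9934$)
$\left(R + U\right) + n = \left(11877 - \frac{38447}{12844}\right) + 1402 = \frac{152509741}{12844} + 1402 = \frac{170517029}{12844}$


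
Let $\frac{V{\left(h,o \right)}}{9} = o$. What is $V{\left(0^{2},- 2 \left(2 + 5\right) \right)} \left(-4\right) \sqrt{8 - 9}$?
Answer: $504 i \approx 504.0 i$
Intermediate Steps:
$V{\left(h,o \right)} = 9 o$
$V{\left(0^{2},- 2 \left(2 + 5\right) \right)} \left(-4\right) \sqrt{8 - 9} = 9 \left(- 2 \left(2 + 5\right)\right) \left(-4\right) \sqrt{8 - 9} = 9 \left(\left(-2\right) 7\right) \left(-4\right) \sqrt{-1} = 9 \left(-14\right) \left(-4\right) i = \left(-126\right) \left(-4\right) i = 504 i$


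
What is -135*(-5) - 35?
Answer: 640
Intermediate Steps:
-135*(-5) - 35 = -45*(-15) - 35 = 675 - 35 = 640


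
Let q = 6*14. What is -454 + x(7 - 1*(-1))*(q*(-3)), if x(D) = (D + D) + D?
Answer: -6502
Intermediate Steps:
q = 84
x(D) = 3*D (x(D) = 2*D + D = 3*D)
-454 + x(7 - 1*(-1))*(q*(-3)) = -454 + (3*(7 - 1*(-1)))*(84*(-3)) = -454 + (3*(7 + 1))*(-252) = -454 + (3*8)*(-252) = -454 + 24*(-252) = -454 - 6048 = -6502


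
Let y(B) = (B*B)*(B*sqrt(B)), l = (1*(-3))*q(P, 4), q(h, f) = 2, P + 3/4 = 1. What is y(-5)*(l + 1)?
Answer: 625*I*sqrt(5) ≈ 1397.5*I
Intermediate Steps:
P = 1/4 (P = -3/4 + 1 = 1/4 ≈ 0.25000)
l = -6 (l = (1*(-3))*2 = -3*2 = -6)
y(B) = B**(7/2) (y(B) = B**2*B**(3/2) = B**(7/2))
y(-5)*(l + 1) = (-5)**(7/2)*(-6 + 1) = -125*I*sqrt(5)*(-5) = 625*I*sqrt(5)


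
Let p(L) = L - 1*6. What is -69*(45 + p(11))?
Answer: -3450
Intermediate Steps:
p(L) = -6 + L (p(L) = L - 6 = -6 + L)
-69*(45 + p(11)) = -69*(45 + (-6 + 11)) = -69*(45 + 5) = -69*50 = -3450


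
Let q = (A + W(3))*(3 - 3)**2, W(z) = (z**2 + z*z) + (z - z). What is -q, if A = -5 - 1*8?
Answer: 0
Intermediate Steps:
W(z) = 2*z**2 (W(z) = (z**2 + z**2) + 0 = 2*z**2 + 0 = 2*z**2)
A = -13 (A = -5 - 8 = -13)
q = 0 (q = (-13 + 2*3**2)*(3 - 3)**2 = (-13 + 2*9)*0**2 = (-13 + 18)*0 = 5*0 = 0)
-q = -1*0 = 0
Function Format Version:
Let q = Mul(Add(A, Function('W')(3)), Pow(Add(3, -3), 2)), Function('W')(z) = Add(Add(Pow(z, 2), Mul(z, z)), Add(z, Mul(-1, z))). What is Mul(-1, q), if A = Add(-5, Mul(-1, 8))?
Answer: 0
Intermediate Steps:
Function('W')(z) = Mul(2, Pow(z, 2)) (Function('W')(z) = Add(Add(Pow(z, 2), Pow(z, 2)), 0) = Add(Mul(2, Pow(z, 2)), 0) = Mul(2, Pow(z, 2)))
A = -13 (A = Add(-5, -8) = -13)
q = 0 (q = Mul(Add(-13, Mul(2, Pow(3, 2))), Pow(Add(3, -3), 2)) = Mul(Add(-13, Mul(2, 9)), Pow(0, 2)) = Mul(Add(-13, 18), 0) = Mul(5, 0) = 0)
Mul(-1, q) = Mul(-1, 0) = 0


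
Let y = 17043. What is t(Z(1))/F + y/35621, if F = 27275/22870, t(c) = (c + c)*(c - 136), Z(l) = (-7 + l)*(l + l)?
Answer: 578821942173/194312555 ≈ 2978.8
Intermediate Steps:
Z(l) = 2*l*(-7 + l) (Z(l) = (-7 + l)*(2*l) = 2*l*(-7 + l))
t(c) = 2*c*(-136 + c) (t(c) = (2*c)*(-136 + c) = 2*c*(-136 + c))
F = 5455/4574 (F = 27275*(1/22870) = 5455/4574 ≈ 1.1926)
t(Z(1))/F + y/35621 = (2*(2*1*(-7 + 1))*(-136 + 2*1*(-7 + 1)))/(5455/4574) + 17043/35621 = (2*(2*1*(-6))*(-136 + 2*1*(-6)))*(4574/5455) + 17043*(1/35621) = (2*(-12)*(-136 - 12))*(4574/5455) + 17043/35621 = (2*(-12)*(-148))*(4574/5455) + 17043/35621 = 3552*(4574/5455) + 17043/35621 = 16246848/5455 + 17043/35621 = 578821942173/194312555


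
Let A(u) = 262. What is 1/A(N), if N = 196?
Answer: 1/262 ≈ 0.0038168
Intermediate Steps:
1/A(N) = 1/262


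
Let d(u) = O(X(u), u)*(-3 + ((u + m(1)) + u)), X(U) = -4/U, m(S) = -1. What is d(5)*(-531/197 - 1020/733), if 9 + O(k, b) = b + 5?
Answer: -3540978/144401 ≈ -24.522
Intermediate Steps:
O(k, b) = -4 + b (O(k, b) = -9 + (b + 5) = -9 + (5 + b) = -4 + b)
d(u) = (-4 + u)*(-4 + 2*u) (d(u) = (-4 + u)*(-3 + ((u - 1) + u)) = (-4 + u)*(-3 + ((-1 + u) + u)) = (-4 + u)*(-3 + (-1 + 2*u)) = (-4 + u)*(-4 + 2*u))
d(5)*(-531/197 - 1020/733) = (2*(-4 + 5)*(-2 + 5))*(-531/197 - 1020/733) = (2*1*3)*(-531*1/197 - 1020*1/733) = 6*(-531/197 - 1020/733) = 6*(-590163/144401) = -3540978/144401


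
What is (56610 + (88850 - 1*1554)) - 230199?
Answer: -86293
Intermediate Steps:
(56610 + (88850 - 1*1554)) - 230199 = (56610 + (88850 - 1554)) - 230199 = (56610 + 87296) - 230199 = 143906 - 230199 = -86293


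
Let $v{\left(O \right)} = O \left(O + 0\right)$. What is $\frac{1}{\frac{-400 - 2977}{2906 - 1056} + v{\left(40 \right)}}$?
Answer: $\frac{1850}{2956623} \approx 0.00062571$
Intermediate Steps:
$v{\left(O \right)} = O^{2}$ ($v{\left(O \right)} = O O = O^{2}$)
$\frac{1}{\frac{-400 - 2977}{2906 - 1056} + v{\left(40 \right)}} = \frac{1}{\frac{-400 - 2977}{2906 - 1056} + 40^{2}} = \frac{1}{- \frac{3377}{1850} + 1600} = \frac{1}{\frac{2956623}{1850}} = \frac{1850}{2956623}$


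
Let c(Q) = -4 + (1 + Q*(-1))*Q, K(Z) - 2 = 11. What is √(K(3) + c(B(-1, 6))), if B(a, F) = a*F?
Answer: I*√33 ≈ 5.7446*I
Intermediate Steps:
B(a, F) = F*a
K(Z) = 13 (K(Z) = 2 + 11 = 13)
c(Q) = -4 + Q*(1 - Q) (c(Q) = -4 + (1 - Q)*Q = -4 + Q*(1 - Q))
√(K(3) + c(B(-1, 6))) = √(13 + (-4 + 6*(-1) - (6*(-1))²)) = √(13 + (-4 - 6 - 1*(-6)²)) = √(13 + (-4 - 6 - 1*36)) = √(13 + (-4 - 6 - 36)) = √(13 - 46) = √(-33) = I*√33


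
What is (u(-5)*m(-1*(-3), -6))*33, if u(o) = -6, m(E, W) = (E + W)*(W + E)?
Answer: -1782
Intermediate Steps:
m(E, W) = (E + W)² (m(E, W) = (E + W)*(E + W) = (E + W)²)
(u(-5)*m(-1*(-3), -6))*33 = -6*(-1*(-3) - 6)²*33 = -6*(3 - 6)²*33 = -6*(-3)²*33 = -6*9*33 = -54*33 = -1782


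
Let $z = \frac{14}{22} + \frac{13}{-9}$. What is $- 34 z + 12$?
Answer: $\frac{3908}{99} \approx 39.475$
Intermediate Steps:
$z = - \frac{80}{99}$ ($z = 14 \cdot \frac{1}{22} + 13 \left(- \frac{1}{9}\right) = \frac{7}{11} - \frac{13}{9} = - \frac{80}{99} \approx -0.80808$)
$- 34 z + 12 = \left(-34\right) \left(- \frac{80}{99}\right) + 12 = \frac{2720}{99} + 12 = \frac{3908}{99}$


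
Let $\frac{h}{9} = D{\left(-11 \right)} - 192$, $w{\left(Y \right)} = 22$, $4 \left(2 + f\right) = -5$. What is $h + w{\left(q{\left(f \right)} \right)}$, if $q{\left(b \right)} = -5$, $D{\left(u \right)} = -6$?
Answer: $-1760$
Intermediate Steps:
$f = - \frac{13}{4}$ ($f = -2 + \frac{1}{4} \left(-5\right) = -2 - \frac{5}{4} = - \frac{13}{4} \approx -3.25$)
$h = -1782$ ($h = 9 \left(-6 - 192\right) = 9 \left(-198\right) = -1782$)
$h + w{\left(q{\left(f \right)} \right)} = -1782 + 22 = -1760$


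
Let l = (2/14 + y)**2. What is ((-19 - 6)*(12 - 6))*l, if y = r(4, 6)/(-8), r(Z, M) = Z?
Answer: -1875/98 ≈ -19.133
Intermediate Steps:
y = -1/2 (y = 4/(-8) = 4*(-1/8) = -1/2 ≈ -0.50000)
l = 25/196 (l = (2/14 - 1/2)**2 = (2*(1/14) - 1/2)**2 = (1/7 - 1/2)**2 = (-5/14)**2 = 25/196 ≈ 0.12755)
((-19 - 6)*(12 - 6))*l = ((-19 - 6)*(12 - 6))*(25/196) = -25*6*(25/196) = -150*25/196 = -1875/98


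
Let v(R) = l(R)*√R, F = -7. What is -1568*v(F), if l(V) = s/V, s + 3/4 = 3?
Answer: 504*I*√7 ≈ 1333.5*I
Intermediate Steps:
s = 9/4 (s = -¾ + 3 = 9/4 ≈ 2.2500)
l(V) = 9/(4*V)
v(R) = 9/(4*√R) (v(R) = (9/(4*R))*√R = 9/(4*√R))
-1568*v(F) = -3528/√(-7) = -3528*(-I*√7/7) = -(-504)*I*√7 = 504*I*√7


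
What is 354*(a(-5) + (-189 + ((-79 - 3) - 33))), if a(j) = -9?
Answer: -110802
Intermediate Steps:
354*(a(-5) + (-189 + ((-79 - 3) - 33))) = 354*(-9 + (-189 + ((-79 - 3) - 33))) = 354*(-9 + (-189 + (-82 - 33))) = 354*(-9 + (-189 - 115)) = 354*(-9 - 304) = 354*(-313) = -110802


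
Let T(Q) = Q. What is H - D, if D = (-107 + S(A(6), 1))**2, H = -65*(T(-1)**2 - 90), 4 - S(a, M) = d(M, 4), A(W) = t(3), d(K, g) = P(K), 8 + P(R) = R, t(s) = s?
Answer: -3431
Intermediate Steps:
P(R) = -8 + R
d(K, g) = -8 + K
A(W) = 3
S(a, M) = 12 - M (S(a, M) = 4 - (-8 + M) = 4 + (8 - M) = 12 - M)
H = 5785 (H = -65*((-1)**2 - 90) = -65*(1 - 90) = -65*(-89) = 5785)
D = 9216 (D = (-107 + (12 - 1*1))**2 = (-107 + (12 - 1))**2 = (-107 + 11)**2 = (-96)**2 = 9216)
H - D = 5785 - 1*9216 = 5785 - 9216 = -3431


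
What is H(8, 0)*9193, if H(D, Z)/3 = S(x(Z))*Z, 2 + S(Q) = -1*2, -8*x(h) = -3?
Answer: 0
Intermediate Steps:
x(h) = 3/8 (x(h) = -1/8*(-3) = 3/8)
S(Q) = -4 (S(Q) = -2 - 1*2 = -2 - 2 = -4)
H(D, Z) = -12*Z (H(D, Z) = 3*(-4*Z) = -12*Z)
H(8, 0)*9193 = -12*0*9193 = 0*9193 = 0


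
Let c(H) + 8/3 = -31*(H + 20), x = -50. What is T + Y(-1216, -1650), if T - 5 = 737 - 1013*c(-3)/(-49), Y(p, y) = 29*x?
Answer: -244819/21 ≈ -11658.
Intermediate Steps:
c(H) = -1868/3 - 31*H (c(H) = -8/3 - 31*(H + 20) = -8/3 - 31*(20 + H) = -8/3 + (-620 - 31*H) = -1868/3 - 31*H)
Y(p, y) = -1450 (Y(p, y) = 29*(-50) = -1450)
T = -214369/21 (T = 5 + (737 - 1013*(-1868/3 - 31*(-3))/(-49)) = 5 + (737 - 1013*(-1868/3 + 93)*(-1)/49) = 5 + (737 - (-1609657)*(-1)/(3*49)) = 5 + (737 - 1013*227/21) = 5 + (737 - 229951/21) = 5 - 214474/21 = -214369/21 ≈ -10208.)
T + Y(-1216, -1650) = -214369/21 - 1450 = -244819/21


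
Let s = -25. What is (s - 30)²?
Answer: 3025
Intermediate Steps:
(s - 30)² = (-25 - 30)² = (-55)² = 3025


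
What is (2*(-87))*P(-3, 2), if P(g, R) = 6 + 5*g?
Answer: 1566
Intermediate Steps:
(2*(-87))*P(-3, 2) = (2*(-87))*(6 + 5*(-3)) = -174*(6 - 15) = -174*(-9) = 1566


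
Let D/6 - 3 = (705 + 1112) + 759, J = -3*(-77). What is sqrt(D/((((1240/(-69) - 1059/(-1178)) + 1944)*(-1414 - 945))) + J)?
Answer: sqrt(643554162893398695730467)/52782476383 ≈ 15.199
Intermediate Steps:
J = 231
D = 15474 (D = 18 + 6*((705 + 1112) + 759) = 18 + 6*(1817 + 759) = 18 + 6*2576 = 18 + 15456 = 15474)
sqrt(D/((((1240/(-69) - 1059/(-1178)) + 1944)*(-1414 - 945))) + J) = sqrt(15474/((((1240/(-69) - 1059/(-1178)) + 1944)*(-1414 - 945))) + 231) = sqrt(15474/((((1240*(-1/69) - 1059*(-1/1178)) + 1944)*(-2359))) + 231) = sqrt(15474/((((-1240/69 + 1059/1178) + 1944)*(-2359))) + 231) = sqrt(15474/(((-1387649/81282 + 1944)*(-2359))) + 231) = sqrt(15474/(((156624559/81282)*(-2359))) + 231) = sqrt(15474/(-369477334681/81282) + 231) = sqrt(15474*(-81282/369477334681) + 231) = sqrt(-1257757668/369477334681 + 231) = sqrt(85348006553643/369477334681) = sqrt(643554162893398695730467)/52782476383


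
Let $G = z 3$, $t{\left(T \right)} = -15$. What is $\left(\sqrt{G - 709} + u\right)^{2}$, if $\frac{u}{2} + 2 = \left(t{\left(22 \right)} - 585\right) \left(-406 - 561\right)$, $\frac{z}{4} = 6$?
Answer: $1346518876179 + 16245544 i \sqrt{13} \approx 1.3465 \cdot 10^{12} + 5.8574 \cdot 10^{7} i$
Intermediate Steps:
$z = 24$ ($z = 4 \cdot 6 = 24$)
$G = 72$ ($G = 24 \cdot 3 = 72$)
$u = 1160396$ ($u = -4 + 2 \left(-15 - 585\right) \left(-406 - 561\right) = -4 + 2 \left(\left(-600\right) \left(-967\right)\right) = -4 + 2 \cdot 580200 = -4 + 1160400 = 1160396$)
$\left(\sqrt{G - 709} + u\right)^{2} = \left(\sqrt{72 - 709} + 1160396\right)^{2} = \left(\sqrt{-637} + 1160396\right)^{2} = \left(7 i \sqrt{13} + 1160396\right)^{2} = \left(1160396 + 7 i \sqrt{13}\right)^{2}$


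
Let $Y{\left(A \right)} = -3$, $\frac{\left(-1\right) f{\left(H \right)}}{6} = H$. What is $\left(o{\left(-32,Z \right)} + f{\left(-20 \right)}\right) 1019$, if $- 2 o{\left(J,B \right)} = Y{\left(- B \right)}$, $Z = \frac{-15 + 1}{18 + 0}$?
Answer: $\frac{247617}{2} \approx 1.2381 \cdot 10^{5}$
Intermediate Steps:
$f{\left(H \right)} = - 6 H$
$Z = - \frac{7}{9}$ ($Z = - \frac{14}{18} = \left(-14\right) \frac{1}{18} = - \frac{7}{9} \approx -0.77778$)
$o{\left(J,B \right)} = \frac{3}{2}$ ($o{\left(J,B \right)} = \left(- \frac{1}{2}\right) \left(-3\right) = \frac{3}{2}$)
$\left(o{\left(-32,Z \right)} + f{\left(-20 \right)}\right) 1019 = \left(\frac{3}{2} - -120\right) 1019 = \left(\frac{3}{2} + 120\right) 1019 = \frac{243}{2} \cdot 1019 = \frac{247617}{2}$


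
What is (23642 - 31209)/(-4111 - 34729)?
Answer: 7567/38840 ≈ 0.19482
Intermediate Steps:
(23642 - 31209)/(-4111 - 34729) = -7567/(-38840) = -7567*(-1/38840) = 7567/38840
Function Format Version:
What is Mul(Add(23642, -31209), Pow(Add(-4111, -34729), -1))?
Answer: Rational(7567, 38840) ≈ 0.19482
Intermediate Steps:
Mul(Add(23642, -31209), Pow(Add(-4111, -34729), -1)) = Mul(-7567, Pow(-38840, -1)) = Mul(-7567, Rational(-1, 38840)) = Rational(7567, 38840)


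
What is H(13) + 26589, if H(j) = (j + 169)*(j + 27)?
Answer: 33869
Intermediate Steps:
H(j) = (27 + j)*(169 + j) (H(j) = (169 + j)*(27 + j) = (27 + j)*(169 + j))
H(13) + 26589 = (4563 + 13**2 + 196*13) + 26589 = (4563 + 169 + 2548) + 26589 = 7280 + 26589 = 33869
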